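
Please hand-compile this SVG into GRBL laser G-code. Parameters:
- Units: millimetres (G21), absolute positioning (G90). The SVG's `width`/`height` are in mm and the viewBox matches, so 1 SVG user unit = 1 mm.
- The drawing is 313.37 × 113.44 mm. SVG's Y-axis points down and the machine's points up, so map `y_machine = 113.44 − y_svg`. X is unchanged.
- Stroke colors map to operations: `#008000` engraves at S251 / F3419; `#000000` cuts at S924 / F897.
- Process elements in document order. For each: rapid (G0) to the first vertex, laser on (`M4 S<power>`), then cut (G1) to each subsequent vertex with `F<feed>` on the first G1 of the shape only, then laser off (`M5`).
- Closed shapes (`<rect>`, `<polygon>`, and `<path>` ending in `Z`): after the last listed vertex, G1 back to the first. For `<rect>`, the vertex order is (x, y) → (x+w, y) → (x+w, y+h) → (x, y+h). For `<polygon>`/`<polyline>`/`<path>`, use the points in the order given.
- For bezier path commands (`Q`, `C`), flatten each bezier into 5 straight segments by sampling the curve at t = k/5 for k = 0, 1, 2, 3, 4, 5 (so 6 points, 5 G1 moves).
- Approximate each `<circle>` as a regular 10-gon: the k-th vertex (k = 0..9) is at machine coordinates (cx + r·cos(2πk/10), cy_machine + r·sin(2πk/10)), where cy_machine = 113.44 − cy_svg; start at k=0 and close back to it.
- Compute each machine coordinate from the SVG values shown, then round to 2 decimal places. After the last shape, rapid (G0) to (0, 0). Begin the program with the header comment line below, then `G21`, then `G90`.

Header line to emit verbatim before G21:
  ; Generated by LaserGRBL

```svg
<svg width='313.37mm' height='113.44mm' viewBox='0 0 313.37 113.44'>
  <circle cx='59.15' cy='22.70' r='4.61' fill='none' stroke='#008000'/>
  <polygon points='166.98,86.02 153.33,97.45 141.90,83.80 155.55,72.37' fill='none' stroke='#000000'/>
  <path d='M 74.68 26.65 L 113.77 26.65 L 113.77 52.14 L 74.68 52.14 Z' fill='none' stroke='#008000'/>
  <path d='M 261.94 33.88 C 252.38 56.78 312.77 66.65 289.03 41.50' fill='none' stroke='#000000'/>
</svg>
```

; Generated by LaserGRBL
G21
G90
G0 X63.76 Y90.74
M4 S251
G1 X62.88 Y93.45 F3419
G1 X60.57 Y95.12
G1 X57.73 Y95.12
G1 X55.42 Y93.45
G1 X54.54 Y90.74
G1 X55.42 Y88.03
G1 X57.73 Y86.36
G1 X60.57 Y86.36
G1 X62.88 Y88.03
G1 X63.76 Y90.74
M5
G0 X166.98 Y27.42
M4 S924
G1 X153.33 Y15.99 F897
G1 X141.90 Y29.64
G1 X155.55 Y41.07
G1 X166.98 Y27.42
M5
G0 X74.68 Y86.79
M4 S251
G1 X113.77 Y86.79 F3419
G1 X113.77 Y61.30
G1 X74.68 Y61.30
G1 X74.68 Y86.79
M5
G0 X261.94 Y79.56
M4 S924
G1 X263.37 Y67.56 F897
G1 X274.18 Y59.74
G1 X287.00 Y57.16
G1 X294.41 Y60.88
G1 X289.03 Y71.94
M5
G0 X0.00 Y0.00

viewBox `0 0 313.37 113.44` with mm width/height → 1 unit = 1 mm. Flip: y_m = 113.44 − y_svg.

**Shape 1** — `<circle>` circle, stroke `#008000` → engrave (S251, F3419). Machine vertices: (63.76,90.74) → (62.88,93.45) → (60.57,95.12) → (57.73,95.12) → (55.42,93.45) → (54.54,90.74) → (55.42,88.03) → (57.73,86.36) → (60.57,86.36) → (62.88,88.03) → (63.76,90.74). Closed: final G1 returns to the first vertex.

**Shape 2** — `<polygon>` regular polygon, stroke `#000000` → cut (S924, F897). Machine vertices: (166.98,27.42) → (153.33,15.99) → (141.90,29.64) → (155.55,41.07) → (166.98,27.42). Closed: final G1 returns to the first vertex.

**Shape 3** — `<path>` rectangle, stroke `#008000` → engrave (S251, F3419). Machine vertices: (74.68,86.79) → (113.77,86.79) → (113.77,61.30) → (74.68,61.30) → (74.68,86.79). Closed: final G1 returns to the first vertex.

**Shape 4** — `<path>` cubic bezier, stroke `#000000` → cut (S924, F897). Control points (SVG): P0=(261.94,33.88), P1=(252.38,56.78), P2=(312.77,66.65), P3=(289.03,41.50); sampled at t=k/5. Machine vertices: (261.94,79.56) → (263.37,67.56) → (274.18,59.74) → (287.00,57.16) → (294.41,60.88) → (289.03,71.94). Open path.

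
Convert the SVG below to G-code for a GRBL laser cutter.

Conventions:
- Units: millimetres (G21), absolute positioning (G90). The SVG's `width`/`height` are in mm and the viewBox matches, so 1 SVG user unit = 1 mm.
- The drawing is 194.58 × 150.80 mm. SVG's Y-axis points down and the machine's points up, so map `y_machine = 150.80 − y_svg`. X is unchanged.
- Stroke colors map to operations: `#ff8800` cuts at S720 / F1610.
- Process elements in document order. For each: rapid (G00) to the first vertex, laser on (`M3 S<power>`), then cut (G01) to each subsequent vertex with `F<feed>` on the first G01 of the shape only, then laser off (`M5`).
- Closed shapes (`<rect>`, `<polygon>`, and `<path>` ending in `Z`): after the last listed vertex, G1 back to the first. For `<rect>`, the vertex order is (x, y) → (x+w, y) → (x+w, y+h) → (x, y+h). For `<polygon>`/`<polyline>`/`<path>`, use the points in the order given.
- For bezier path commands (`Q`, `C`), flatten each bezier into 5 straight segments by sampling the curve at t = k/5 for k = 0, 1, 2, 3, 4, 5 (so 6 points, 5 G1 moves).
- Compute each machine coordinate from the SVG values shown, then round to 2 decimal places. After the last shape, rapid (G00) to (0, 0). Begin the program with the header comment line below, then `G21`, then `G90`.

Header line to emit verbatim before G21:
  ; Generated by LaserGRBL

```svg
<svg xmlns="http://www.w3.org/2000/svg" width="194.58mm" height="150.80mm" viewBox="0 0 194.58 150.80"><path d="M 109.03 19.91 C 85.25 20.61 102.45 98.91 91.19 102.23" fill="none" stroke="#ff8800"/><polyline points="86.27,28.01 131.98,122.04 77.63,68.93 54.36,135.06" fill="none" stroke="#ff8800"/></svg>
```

Since the viewBox matches the mm dimensions, user units are millimetres directly. The only transform is the Y-flip y_m = 150.80 − y_svg.

Shape 1 is a cubic bezier drawn with `<path>`. Its stroke #ff8800 means cut at S720, F1610. After flipping Y the toolpath is (109.03,130.89) → (99.12,122.38) → (95.72,102.57) → (95.49,78.78) → (95.09,58.34) → (91.19,48.57).

Shape 2 is a open polyline drawn with `<polyline>`. Its stroke #ff8800 means cut at S720, F1610. After flipping Y the toolpath is (86.27,122.79) → (131.98,28.76) → (77.63,81.87) → (54.36,15.74).

; Generated by LaserGRBL
G21
G90
G00 X109.03 Y130.89
M3 S720
G01 X99.12 Y122.38 F1610
G01 X95.72 Y102.57
G01 X95.49 Y78.78
G01 X95.09 Y58.34
G01 X91.19 Y48.57
M5
G00 X86.27 Y122.79
M3 S720
G01 X131.98 Y28.76 F1610
G01 X77.63 Y81.87
G01 X54.36 Y15.74
M5
G00 X0.00 Y0.00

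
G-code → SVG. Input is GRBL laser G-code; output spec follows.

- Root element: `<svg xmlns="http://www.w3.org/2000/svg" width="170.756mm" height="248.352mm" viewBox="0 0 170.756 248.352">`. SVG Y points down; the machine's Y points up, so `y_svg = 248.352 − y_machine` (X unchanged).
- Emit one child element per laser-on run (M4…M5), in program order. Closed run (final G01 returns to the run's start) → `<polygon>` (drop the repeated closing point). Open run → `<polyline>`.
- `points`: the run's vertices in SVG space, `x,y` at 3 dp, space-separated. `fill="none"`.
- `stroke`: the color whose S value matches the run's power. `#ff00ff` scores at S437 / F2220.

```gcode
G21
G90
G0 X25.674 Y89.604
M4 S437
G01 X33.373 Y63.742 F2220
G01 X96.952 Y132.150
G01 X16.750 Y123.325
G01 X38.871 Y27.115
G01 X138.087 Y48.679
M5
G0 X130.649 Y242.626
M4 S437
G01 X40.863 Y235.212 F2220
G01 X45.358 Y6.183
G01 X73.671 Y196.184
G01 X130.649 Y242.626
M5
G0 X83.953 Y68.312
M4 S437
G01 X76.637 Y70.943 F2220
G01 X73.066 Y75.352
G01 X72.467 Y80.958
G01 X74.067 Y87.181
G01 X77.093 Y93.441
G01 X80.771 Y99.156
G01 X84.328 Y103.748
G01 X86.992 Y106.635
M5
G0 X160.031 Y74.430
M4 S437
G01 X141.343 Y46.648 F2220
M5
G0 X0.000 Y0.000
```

<svg xmlns="http://www.w3.org/2000/svg" width="170.756mm" height="248.352mm" viewBox="0 0 170.756 248.352">
  <polyline points="25.674,158.748 33.373,184.610 96.952,116.202 16.750,125.027 38.871,221.237 138.087,199.673" fill="none" stroke="#ff00ff"/>
  <polygon points="130.649,5.726 40.863,13.140 45.358,242.169 73.671,52.168" fill="none" stroke="#ff00ff"/>
  <polyline points="83.953,180.040 76.637,177.409 73.066,173.000 72.467,167.394 74.067,161.171 77.093,154.911 80.771,149.196 84.328,144.604 86.992,141.717" fill="none" stroke="#ff00ff"/>
  <polyline points="160.031,173.922 141.343,201.704" fill="none" stroke="#ff00ff"/>
</svg>

Machine Y-up, SVG Y-down with viewBox height 248.352, so y_svg = 248.352 − y_machine; X carries over. Every run uses S437, so all elements get stroke `#ff00ff` (score).

Run 1: The run is open, so emit a `<polyline>` with points (Y-flipped): 25.674,158.748 33.373,184.610 96.952,116.202 16.750,125.027 38.871,221.237 138.087,199.673.

Run 2: The run returns to its start, so emit a `<polygon>` with points (Y-flipped): 130.649,5.726 40.863,13.140 45.358,242.169 73.671,52.168.

Run 3: The run is open, so emit a `<polyline>` with points (Y-flipped): 83.953,180.040 76.637,177.409 73.066,173.000 72.467,167.394 74.067,161.171 77.093,154.911 80.771,149.196 84.328,144.604 86.992,141.717.

Run 4: The run is open, so emit a `<polyline>` with points (Y-flipped): 160.031,173.922 141.343,201.704.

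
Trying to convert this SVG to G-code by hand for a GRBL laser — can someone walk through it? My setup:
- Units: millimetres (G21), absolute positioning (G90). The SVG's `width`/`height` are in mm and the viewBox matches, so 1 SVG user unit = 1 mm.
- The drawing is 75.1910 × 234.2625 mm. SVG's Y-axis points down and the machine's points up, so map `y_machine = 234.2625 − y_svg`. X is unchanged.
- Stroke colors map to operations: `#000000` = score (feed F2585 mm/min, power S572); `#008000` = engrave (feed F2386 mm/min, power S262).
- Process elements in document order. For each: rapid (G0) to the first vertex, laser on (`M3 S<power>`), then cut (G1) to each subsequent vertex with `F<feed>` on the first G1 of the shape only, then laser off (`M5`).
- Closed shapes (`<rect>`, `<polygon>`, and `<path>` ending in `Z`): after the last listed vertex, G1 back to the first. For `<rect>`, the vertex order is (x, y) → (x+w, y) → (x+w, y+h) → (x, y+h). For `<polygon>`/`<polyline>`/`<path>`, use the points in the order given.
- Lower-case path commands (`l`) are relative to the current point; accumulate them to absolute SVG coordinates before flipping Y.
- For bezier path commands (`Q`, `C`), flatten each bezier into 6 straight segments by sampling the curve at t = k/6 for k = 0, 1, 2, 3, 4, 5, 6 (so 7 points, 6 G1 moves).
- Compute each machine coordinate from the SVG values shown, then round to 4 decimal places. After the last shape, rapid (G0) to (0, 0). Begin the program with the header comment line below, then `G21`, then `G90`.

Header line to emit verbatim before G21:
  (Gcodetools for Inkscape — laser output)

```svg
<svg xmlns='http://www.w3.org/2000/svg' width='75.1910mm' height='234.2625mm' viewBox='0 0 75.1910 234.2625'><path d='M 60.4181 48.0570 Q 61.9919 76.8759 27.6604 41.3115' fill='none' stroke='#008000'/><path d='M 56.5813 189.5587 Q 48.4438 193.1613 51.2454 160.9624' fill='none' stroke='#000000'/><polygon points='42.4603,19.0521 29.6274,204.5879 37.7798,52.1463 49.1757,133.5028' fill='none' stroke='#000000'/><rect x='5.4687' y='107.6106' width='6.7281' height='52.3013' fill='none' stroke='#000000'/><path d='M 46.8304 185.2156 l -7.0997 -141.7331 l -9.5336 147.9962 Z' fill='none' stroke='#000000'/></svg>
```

viewBox `0 0 75.1910 234.2625` with mm width/height → 1 unit = 1 mm. Flip: y_m = 234.2625 − y_svg.

**Shape 1** — `<path>` quadratic bezier, stroke `#008000` → engrave (S262, F2386). Control points (SVG): P0=(60.4181,48.0570), P1=(61.9919,76.8759), P2=(27.6604,41.3115); sampled at t=k/6. Machine vertices: (60.4181,186.2055) → (59.9453,178.3876) → (57.4778,174.1466) → (53.0156,173.4824) → (46.5586,176.3951) → (38.1069,182.8846) → (27.6604,192.9510). Open path.

**Shape 2** — `<path>` quadratic bezier, stroke `#000000` → score (S572, F2585). Control points (SVG): P0=(56.5813,189.5587), P1=(48.4438,193.1613), P2=(51.2454,160.9624); sampled at t=k/6. Machine vertices: (56.5813,44.7038) → (54.1727,44.4974) → (52.3718,46.2800) → (51.1786,50.0516) → (50.5931,55.8121) → (50.6154,63.5616) → (51.2454,73.3001). Open path.

**Shape 3** — `<polygon>` closed polygon, stroke `#000000` → score (S572, F2585). Machine vertices: (42.4603,215.2104) → (29.6274,29.6746) → (37.7798,182.1162) → (49.1757,100.7597) → (42.4603,215.2104). Closed: final G1 returns to the first vertex.

**Shape 4** — `<rect>` rectangle, stroke `#000000` → score (S572, F2585). Machine vertices: (5.4687,126.6519) → (12.1968,126.6519) → (12.1968,74.3506) → (5.4687,74.3506) → (5.4687,126.6519). Closed: final G1 returns to the first vertex.

**Shape 5** — `<path>` closed polygon, stroke `#000000` → score (S572, F2585). Machine vertices: (46.8304,49.0469) → (39.7307,190.7800) → (30.1971,42.7838) → (46.8304,49.0469). Closed: final G1 returns to the first vertex.

(Gcodetools for Inkscape — laser output)
G21
G90
G0 X60.4181 Y186.2055
M3 S262
G1 X59.9453 Y178.3876 F2386
G1 X57.4778 Y174.1466
G1 X53.0156 Y173.4824
G1 X46.5586 Y176.3951
G1 X38.1069 Y182.8846
G1 X27.6604 Y192.9510
M5
G0 X56.5813 Y44.7038
M3 S572
G1 X54.1727 Y44.4974 F2585
G1 X52.3718 Y46.2800
G1 X51.1786 Y50.0516
G1 X50.5931 Y55.8121
G1 X50.6154 Y63.5616
G1 X51.2454 Y73.3001
M5
G0 X42.4603 Y215.2104
M3 S572
G1 X29.6274 Y29.6746 F2585
G1 X37.7798 Y182.1162
G1 X49.1757 Y100.7597
G1 X42.4603 Y215.2104
M5
G0 X5.4687 Y126.6519
M3 S572
G1 X12.1968 Y126.6519 F2585
G1 X12.1968 Y74.3506
G1 X5.4687 Y74.3506
G1 X5.4687 Y126.6519
M5
G0 X46.8304 Y49.0469
M3 S572
G1 X39.7307 Y190.7800 F2585
G1 X30.1971 Y42.7838
G1 X46.8304 Y49.0469
M5
G0 X0.0000 Y0.0000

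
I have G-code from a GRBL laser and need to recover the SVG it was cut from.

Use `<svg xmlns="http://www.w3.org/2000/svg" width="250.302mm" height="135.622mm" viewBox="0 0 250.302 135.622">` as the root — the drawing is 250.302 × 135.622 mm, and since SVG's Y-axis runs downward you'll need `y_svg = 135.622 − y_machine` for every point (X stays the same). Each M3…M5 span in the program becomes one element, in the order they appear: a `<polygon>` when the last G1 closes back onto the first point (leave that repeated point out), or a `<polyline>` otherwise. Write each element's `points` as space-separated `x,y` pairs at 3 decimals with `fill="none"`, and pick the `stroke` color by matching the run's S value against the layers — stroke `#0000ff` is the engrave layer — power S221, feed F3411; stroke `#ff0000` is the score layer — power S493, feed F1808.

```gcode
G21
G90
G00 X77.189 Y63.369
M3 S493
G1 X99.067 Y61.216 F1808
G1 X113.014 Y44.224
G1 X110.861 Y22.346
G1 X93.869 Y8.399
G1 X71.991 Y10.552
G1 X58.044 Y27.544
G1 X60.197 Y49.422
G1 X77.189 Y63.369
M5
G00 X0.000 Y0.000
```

y_svg = 135.622 − y_m. Every run uses S493, so all elements get stroke `#ff0000` (score).

[1] closed run; points: 77.189,72.253 99.067,74.406 113.014,91.398 110.861,113.276 93.869,127.223 71.991,125.070 58.044,108.078 60.197,86.200

<svg xmlns="http://www.w3.org/2000/svg" width="250.302mm" height="135.622mm" viewBox="0 0 250.302 135.622">
  <polygon points="77.189,72.253 99.067,74.406 113.014,91.398 110.861,113.276 93.869,127.223 71.991,125.070 58.044,108.078 60.197,86.200" fill="none" stroke="#ff0000"/>
</svg>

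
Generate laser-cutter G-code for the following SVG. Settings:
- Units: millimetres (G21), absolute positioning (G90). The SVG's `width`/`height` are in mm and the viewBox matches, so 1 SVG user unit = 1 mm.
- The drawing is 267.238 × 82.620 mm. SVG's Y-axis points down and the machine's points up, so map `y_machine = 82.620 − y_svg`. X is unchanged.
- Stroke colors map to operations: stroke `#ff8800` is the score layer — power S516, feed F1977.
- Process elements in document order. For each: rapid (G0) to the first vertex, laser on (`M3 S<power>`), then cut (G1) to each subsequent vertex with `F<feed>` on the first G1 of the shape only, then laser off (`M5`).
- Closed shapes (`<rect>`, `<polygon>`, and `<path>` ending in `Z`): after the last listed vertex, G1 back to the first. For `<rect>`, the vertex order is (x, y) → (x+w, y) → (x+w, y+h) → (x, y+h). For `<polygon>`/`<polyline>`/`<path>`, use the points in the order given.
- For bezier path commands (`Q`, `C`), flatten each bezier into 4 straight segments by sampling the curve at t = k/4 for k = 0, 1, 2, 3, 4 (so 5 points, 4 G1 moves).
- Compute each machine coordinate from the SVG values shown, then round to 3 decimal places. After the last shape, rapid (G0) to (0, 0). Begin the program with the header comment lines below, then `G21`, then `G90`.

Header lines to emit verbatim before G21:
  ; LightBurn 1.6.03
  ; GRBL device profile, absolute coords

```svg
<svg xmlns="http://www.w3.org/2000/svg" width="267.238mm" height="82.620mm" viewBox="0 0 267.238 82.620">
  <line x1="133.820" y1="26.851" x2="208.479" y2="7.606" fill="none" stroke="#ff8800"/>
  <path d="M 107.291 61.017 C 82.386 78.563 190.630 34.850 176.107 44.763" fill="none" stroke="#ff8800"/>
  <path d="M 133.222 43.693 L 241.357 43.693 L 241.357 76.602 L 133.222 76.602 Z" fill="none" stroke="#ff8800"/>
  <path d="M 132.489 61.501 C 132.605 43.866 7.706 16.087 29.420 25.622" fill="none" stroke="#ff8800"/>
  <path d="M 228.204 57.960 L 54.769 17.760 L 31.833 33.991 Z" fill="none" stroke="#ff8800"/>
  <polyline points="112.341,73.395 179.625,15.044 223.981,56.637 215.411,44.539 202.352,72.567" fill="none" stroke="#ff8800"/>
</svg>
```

Since the viewBox matches the mm dimensions, user units are millimetres directly. The only transform is the Y-flip y_m = 82.620 − y_svg.

Shape 1 is a line segment drawn with `<line>`. Its stroke #ff8800 means score at S516, F1977. After flipping Y the toolpath is (133.820,55.769) → (208.479,75.014).

Shape 2 is a cubic bezier drawn with `<path>`. Its stroke #ff8800 means score at S516, F1977. After flipping Y the toolpath is (107.291,21.603) → (109.579,18.134) → (137.806,26.868) → (167.979,37.032) → (176.107,37.857).

Shape 3 is a rectangle drawn with `<path>`. Its stroke #ff8800 means score at S516, F1977. After flipping Y the toolpath is (133.222,38.927) → (241.357,38.927) → (241.357,6.018) → (133.222,6.018) → (133.222,38.927), returning to the start.

Shape 4 is a cubic bezier drawn with `<path>`. Its stroke #ff8800 means score at S516, F1977. After flipping Y the toolpath is (132.489,21.119) → (113.380,35.506) → (72.855,49.247) → (36.380,57.894) → (29.420,56.998).

Shape 5 is a closed polygon drawn with `<path>`. Its stroke #ff8800 means score at S516, F1977. After flipping Y the toolpath is (228.204,24.660) → (54.769,64.860) → (31.833,48.629) → (228.204,24.660), returning to the start.

Shape 6 is a open polyline drawn with `<polyline>`. Its stroke #ff8800 means score at S516, F1977. After flipping Y the toolpath is (112.341,9.225) → (179.625,67.576) → (223.981,25.983) → (215.411,38.081) → (202.352,10.053).

; LightBurn 1.6.03
; GRBL device profile, absolute coords
G21
G90
G0 X133.820 Y55.769
M3 S516
G1 X208.479 Y75.014 F1977
M5
G0 X107.291 Y21.603
M3 S516
G1 X109.579 Y18.134 F1977
G1 X137.806 Y26.868
G1 X167.979 Y37.032
G1 X176.107 Y37.857
M5
G0 X133.222 Y38.927
M3 S516
G1 X241.357 Y38.927 F1977
G1 X241.357 Y6.018
G1 X133.222 Y6.018
G1 X133.222 Y38.927
M5
G0 X132.489 Y21.119
M3 S516
G1 X113.380 Y35.506 F1977
G1 X72.855 Y49.247
G1 X36.380 Y57.894
G1 X29.420 Y56.998
M5
G0 X228.204 Y24.660
M3 S516
G1 X54.769 Y64.860 F1977
G1 X31.833 Y48.629
G1 X228.204 Y24.660
M5
G0 X112.341 Y9.225
M3 S516
G1 X179.625 Y67.576 F1977
G1 X223.981 Y25.983
G1 X215.411 Y38.081
G1 X202.352 Y10.053
M5
G0 X0.000 Y0.000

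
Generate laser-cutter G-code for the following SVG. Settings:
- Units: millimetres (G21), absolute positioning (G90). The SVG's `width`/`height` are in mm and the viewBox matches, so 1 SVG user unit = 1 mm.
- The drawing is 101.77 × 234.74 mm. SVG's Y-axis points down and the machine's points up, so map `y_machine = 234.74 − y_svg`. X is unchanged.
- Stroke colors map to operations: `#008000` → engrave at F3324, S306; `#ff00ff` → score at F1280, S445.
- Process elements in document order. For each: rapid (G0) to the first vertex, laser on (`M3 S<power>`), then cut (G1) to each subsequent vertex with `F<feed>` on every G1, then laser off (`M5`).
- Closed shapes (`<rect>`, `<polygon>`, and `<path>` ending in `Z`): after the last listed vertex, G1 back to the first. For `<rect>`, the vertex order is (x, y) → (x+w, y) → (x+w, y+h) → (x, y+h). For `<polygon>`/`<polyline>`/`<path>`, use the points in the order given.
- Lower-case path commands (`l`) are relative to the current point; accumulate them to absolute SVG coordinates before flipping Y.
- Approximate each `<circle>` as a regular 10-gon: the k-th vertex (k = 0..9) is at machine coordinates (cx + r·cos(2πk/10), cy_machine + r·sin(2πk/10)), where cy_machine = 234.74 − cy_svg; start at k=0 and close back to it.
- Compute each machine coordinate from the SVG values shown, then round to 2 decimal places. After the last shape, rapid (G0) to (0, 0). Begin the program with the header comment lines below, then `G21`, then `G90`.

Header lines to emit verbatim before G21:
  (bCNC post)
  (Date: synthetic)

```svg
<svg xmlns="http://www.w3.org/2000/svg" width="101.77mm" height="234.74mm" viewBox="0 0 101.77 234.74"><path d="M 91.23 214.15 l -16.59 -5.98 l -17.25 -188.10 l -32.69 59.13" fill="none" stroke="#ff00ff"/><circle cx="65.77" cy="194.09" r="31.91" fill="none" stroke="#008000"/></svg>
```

(bCNC post)
(Date: synthetic)
G21
G90
G0 X91.23 Y20.59
M3 S445
G1 X74.64 Y26.57 F1280
G1 X57.39 Y214.67 F1280
G1 X24.70 Y155.54 F1280
M5
G0 X97.68 Y40.65
M3 S306
G1 X91.59 Y59.41 F3324
G1 X75.63 Y71.00 F3324
G1 X55.91 Y71.00 F3324
G1 X39.95 Y59.41 F3324
G1 X33.86 Y40.65 F3324
G1 X39.95 Y21.89 F3324
G1 X55.91 Y10.30 F3324
G1 X75.63 Y10.30 F3324
G1 X91.59 Y21.89 F3324
G1 X97.68 Y40.65 F3324
M5
G0 X0.00 Y0.00

viewBox `0 0 101.77 234.74` with mm width/height → 1 unit = 1 mm. Flip: y_m = 234.74 − y_svg.

**Shape 1** — `<path>` open polyline, stroke `#ff00ff` → score (S445, F1280). Machine vertices: (91.23,20.59) → (74.64,26.57) → (57.39,214.67) → (24.70,155.54). Open path.

**Shape 2** — `<circle>` circle, stroke `#008000` → engrave (S306, F3324). Machine vertices: (97.68,40.65) → (91.59,59.41) → (75.63,71.00) → (55.91,71.00) → (39.95,59.41) → (33.86,40.65) → (39.95,21.89) → (55.91,10.30) → (75.63,10.30) → (91.59,21.89) → (97.68,40.65). Closed: final G1 returns to the first vertex.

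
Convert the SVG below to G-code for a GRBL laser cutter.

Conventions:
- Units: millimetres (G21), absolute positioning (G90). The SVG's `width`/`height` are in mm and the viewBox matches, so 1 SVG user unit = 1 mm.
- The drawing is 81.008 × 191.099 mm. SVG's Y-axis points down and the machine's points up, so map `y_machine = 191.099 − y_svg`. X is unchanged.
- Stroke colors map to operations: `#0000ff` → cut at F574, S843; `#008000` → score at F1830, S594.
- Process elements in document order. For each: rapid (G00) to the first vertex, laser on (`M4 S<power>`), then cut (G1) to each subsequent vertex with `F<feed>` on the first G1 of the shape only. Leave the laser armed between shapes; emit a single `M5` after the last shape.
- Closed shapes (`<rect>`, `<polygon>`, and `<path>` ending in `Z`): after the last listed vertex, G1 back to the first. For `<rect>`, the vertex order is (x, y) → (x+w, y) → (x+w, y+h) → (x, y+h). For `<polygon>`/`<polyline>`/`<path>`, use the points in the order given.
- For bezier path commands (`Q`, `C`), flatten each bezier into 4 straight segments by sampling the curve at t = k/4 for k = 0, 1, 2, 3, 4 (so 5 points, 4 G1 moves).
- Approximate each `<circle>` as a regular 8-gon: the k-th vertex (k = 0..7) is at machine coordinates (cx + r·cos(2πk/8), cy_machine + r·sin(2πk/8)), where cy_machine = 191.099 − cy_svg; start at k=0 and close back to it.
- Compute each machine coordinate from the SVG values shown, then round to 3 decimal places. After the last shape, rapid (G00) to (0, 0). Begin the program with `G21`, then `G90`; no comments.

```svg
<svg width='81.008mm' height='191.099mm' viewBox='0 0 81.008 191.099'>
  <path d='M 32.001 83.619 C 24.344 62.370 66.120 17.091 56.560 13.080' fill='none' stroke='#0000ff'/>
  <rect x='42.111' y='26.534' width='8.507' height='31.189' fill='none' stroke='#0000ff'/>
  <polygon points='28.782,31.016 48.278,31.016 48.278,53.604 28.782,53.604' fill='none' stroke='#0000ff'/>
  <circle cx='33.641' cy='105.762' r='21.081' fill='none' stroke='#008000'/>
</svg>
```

1 u = 1 mm; y_m = 191.099 − y.

[1] `<path>` cubic bezier, #0000ff→cut S843 F574: (32.001,107.480) → (33.952,126.902) → (44.994,149.214) → (55.679,168.293) → (56.560,178.019)

[2] `<rect>` rectangle, #0000ff→cut S843 F574: (42.111,164.565) → (50.618,164.565) → (50.618,133.376) → (42.111,133.376) → (42.111,164.565) (closed)

[3] `<polygon>` rectangle, #0000ff→cut S843 F574: (28.782,160.083) → (48.278,160.083) → (48.278,137.495) → (28.782,137.495) → (28.782,160.083) (closed)

[4] `<circle>` circle, #008000→score S594 F1830: (54.722,85.337) → (48.548,100.244) → (33.641,106.418) → (18.734,100.244) → (12.560,85.337) → (18.734,70.430) → (33.641,64.256) → (48.548,70.430) → (54.722,85.337) (closed)

G21
G90
G00 X32.001 Y107.480
M4 S843
G1 X33.952 Y126.902 F574
G1 X44.994 Y149.214
G1 X55.679 Y168.293
G1 X56.560 Y178.019
G00 X42.111 Y164.565
M4 S843
G1 X50.618 Y164.565 F574
G1 X50.618 Y133.376
G1 X42.111 Y133.376
G1 X42.111 Y164.565
G00 X28.782 Y160.083
M4 S843
G1 X48.278 Y160.083 F574
G1 X48.278 Y137.495
G1 X28.782 Y137.495
G1 X28.782 Y160.083
G00 X54.722 Y85.337
M4 S594
G1 X48.548 Y100.244 F1830
G1 X33.641 Y106.418
G1 X18.734 Y100.244
G1 X12.560 Y85.337
G1 X18.734 Y70.430
G1 X33.641 Y64.256
G1 X48.548 Y70.430
G1 X54.722 Y85.337
M5
G00 X0.000 Y0.000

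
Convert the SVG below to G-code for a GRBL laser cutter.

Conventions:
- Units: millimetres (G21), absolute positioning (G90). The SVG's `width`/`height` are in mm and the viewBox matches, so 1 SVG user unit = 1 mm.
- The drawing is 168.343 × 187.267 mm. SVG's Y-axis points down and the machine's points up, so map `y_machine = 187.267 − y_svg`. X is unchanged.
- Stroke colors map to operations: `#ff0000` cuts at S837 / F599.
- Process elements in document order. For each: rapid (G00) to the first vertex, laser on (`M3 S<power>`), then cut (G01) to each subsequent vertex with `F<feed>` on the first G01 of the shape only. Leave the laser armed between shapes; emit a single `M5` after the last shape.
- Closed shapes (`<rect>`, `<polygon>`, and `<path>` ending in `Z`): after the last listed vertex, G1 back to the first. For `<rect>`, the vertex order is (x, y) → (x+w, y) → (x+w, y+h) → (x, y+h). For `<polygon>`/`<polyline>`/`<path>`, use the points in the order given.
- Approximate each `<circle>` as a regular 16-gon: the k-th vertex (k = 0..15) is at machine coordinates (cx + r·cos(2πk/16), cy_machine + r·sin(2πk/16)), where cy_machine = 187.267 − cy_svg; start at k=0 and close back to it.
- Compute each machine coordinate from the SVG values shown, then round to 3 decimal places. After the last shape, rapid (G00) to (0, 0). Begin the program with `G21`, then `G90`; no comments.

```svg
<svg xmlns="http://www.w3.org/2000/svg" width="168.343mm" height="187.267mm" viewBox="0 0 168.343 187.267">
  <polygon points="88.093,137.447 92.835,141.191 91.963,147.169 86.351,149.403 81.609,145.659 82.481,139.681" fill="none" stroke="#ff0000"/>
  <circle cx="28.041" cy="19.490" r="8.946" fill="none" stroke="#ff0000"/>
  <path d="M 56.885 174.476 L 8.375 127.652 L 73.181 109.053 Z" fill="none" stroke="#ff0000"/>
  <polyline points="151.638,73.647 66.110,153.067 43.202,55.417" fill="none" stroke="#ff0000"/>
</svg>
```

G21
G90
G00 X88.093 Y49.820
M3 S837
G01 X92.835 Y46.076 F599
G01 X91.963 Y40.098
G01 X86.351 Y37.864
G01 X81.609 Y41.608
G01 X82.481 Y47.586
G01 X88.093 Y49.820
G00 X36.987 Y167.777
M3 S837
G01 X36.306 Y171.200 F599
G01 X34.367 Y174.103
G01 X31.464 Y176.042
G01 X28.041 Y176.723
G01 X24.618 Y176.042
G01 X21.715 Y174.103
G01 X19.776 Y171.200
G01 X19.095 Y167.777
G01 X19.776 Y164.354
G01 X21.715 Y161.451
G01 X24.618 Y159.512
G01 X28.041 Y158.831
G01 X31.464 Y159.512
G01 X34.367 Y161.451
G01 X36.306 Y164.354
G01 X36.987 Y167.777
G00 X56.885 Y12.791
M3 S837
G01 X8.375 Y59.615 F599
G01 X73.181 Y78.214
G01 X56.885 Y12.791
G00 X151.638 Y113.620
M3 S837
G01 X66.110 Y34.200 F599
G01 X43.202 Y131.850
M5
G00 X0.000 Y0.000

viewBox `0 0 168.343 187.267` with mm width/height → 1 unit = 1 mm. Flip: y_m = 187.267 − y_svg.

**Shape 1** — `<polygon>` regular polygon, stroke `#ff0000` → cut (S837, F599). Machine vertices: (88.093,49.820) → (92.835,46.076) → (91.963,40.098) → (86.351,37.864) → (81.609,41.608) → (82.481,47.586) → (88.093,49.820). Closed: final G1 returns to the first vertex.

**Shape 2** — `<circle>` circle, stroke `#ff0000` → cut (S837, F599). Machine vertices: (36.987,167.777) → (36.306,171.200) → (34.367,174.103) → (31.464,176.042) → (28.041,176.723) → (24.618,176.042) → (21.715,174.103) → (19.776,171.200) → (19.095,167.777) → (19.776,164.354) → (21.715,161.451) → (24.618,159.512) → (28.041,158.831) → (31.464,159.512) → (34.367,161.451) → (36.306,164.354) → (36.987,167.777). Closed: final G1 returns to the first vertex.

**Shape 3** — `<path>` regular polygon, stroke `#ff0000` → cut (S837, F599). Machine vertices: (56.885,12.791) → (8.375,59.615) → (73.181,78.214) → (56.885,12.791). Closed: final G1 returns to the first vertex.

**Shape 4** — `<polyline>` open polyline, stroke `#ff0000` → cut (S837, F599). Machine vertices: (151.638,113.620) → (66.110,34.200) → (43.202,131.850). Open path.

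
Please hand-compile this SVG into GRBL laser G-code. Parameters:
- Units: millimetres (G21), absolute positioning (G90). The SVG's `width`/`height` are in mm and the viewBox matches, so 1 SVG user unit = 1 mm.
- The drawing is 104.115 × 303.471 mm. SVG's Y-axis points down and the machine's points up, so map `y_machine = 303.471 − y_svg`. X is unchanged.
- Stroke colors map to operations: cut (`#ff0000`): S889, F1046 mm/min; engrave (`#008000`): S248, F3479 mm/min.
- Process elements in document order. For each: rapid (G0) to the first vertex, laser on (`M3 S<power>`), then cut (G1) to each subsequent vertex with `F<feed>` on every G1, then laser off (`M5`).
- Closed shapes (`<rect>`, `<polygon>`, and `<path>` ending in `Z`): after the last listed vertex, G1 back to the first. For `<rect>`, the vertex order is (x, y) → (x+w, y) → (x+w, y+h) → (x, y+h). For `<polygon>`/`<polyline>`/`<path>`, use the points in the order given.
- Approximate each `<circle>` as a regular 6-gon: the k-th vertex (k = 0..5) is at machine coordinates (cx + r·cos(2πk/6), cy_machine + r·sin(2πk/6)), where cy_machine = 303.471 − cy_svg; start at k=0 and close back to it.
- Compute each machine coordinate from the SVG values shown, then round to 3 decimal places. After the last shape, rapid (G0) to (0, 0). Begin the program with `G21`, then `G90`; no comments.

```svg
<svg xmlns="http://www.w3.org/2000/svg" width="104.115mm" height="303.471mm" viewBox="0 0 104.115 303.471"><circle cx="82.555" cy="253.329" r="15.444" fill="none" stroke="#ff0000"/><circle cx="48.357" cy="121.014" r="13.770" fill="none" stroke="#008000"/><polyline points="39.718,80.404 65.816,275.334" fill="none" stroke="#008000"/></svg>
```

G21
G90
G0 X97.999 Y50.142
M3 S889
G1 X90.277 Y63.517 F1046
G1 X74.833 Y63.517 F1046
G1 X67.111 Y50.142 F1046
G1 X74.833 Y36.767 F1046
G1 X90.277 Y36.767 F1046
G1 X97.999 Y50.142 F1046
M5
G0 X62.127 Y182.457
M3 S248
G1 X55.242 Y194.382 F3479
G1 X41.472 Y194.382 F3479
G1 X34.587 Y182.457 F3479
G1 X41.472 Y170.532 F3479
G1 X55.242 Y170.532 F3479
G1 X62.127 Y182.457 F3479
M5
G0 X39.718 Y223.067
M3 S248
G1 X65.816 Y28.137 F3479
M5
G0 X0.000 Y0.000

1 u = 1 mm; y_m = 303.471 − y.

[1] `<circle>` circle, #ff0000→cut S889 F1046: (97.999,50.142) → (90.277,63.517) → (74.833,63.517) → (67.111,50.142) → (74.833,36.767) → (90.277,36.767) → (97.999,50.142) (closed)

[2] `<circle>` circle, #008000→engrave S248 F3479: (62.127,182.457) → (55.242,194.382) → (41.472,194.382) → (34.587,182.457) → (41.472,170.532) → (55.242,170.532) → (62.127,182.457) (closed)

[3] `<polyline>` line segment, #008000→engrave S248 F3479: (39.718,223.067) → (65.816,28.137)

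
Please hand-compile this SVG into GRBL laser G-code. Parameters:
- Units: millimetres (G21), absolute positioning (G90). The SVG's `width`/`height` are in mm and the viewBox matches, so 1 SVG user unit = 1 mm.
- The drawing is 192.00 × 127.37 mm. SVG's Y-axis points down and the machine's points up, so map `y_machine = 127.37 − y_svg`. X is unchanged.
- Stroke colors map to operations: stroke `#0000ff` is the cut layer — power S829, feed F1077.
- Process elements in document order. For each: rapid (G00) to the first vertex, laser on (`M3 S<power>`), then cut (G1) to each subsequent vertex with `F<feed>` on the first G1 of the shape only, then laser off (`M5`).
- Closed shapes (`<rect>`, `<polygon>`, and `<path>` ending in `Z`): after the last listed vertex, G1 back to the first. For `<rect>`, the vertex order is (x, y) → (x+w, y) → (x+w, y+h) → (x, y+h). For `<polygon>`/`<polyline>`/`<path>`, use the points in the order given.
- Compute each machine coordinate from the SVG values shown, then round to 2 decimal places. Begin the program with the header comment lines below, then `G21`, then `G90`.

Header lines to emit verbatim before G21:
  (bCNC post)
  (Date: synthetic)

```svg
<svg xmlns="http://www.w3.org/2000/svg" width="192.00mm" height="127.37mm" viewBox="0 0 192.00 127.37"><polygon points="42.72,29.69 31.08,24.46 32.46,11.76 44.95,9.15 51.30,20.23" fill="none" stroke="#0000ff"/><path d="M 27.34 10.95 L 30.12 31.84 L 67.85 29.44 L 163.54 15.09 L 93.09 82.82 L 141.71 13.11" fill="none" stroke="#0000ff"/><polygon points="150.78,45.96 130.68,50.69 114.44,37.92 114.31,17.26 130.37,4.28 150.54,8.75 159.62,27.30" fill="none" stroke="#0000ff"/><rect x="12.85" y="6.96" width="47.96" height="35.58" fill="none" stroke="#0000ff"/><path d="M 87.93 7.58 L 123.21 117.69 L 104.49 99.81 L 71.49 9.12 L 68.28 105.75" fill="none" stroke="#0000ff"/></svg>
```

(bCNC post)
(Date: synthetic)
G21
G90
G00 X42.72 Y97.68
M3 S829
G1 X31.08 Y102.91 F1077
G1 X32.46 Y115.61
G1 X44.95 Y118.22
G1 X51.30 Y107.14
G1 X42.72 Y97.68
M5
G00 X27.34 Y116.42
M3 S829
G1 X30.12 Y95.53 F1077
G1 X67.85 Y97.93
G1 X163.54 Y112.28
G1 X93.09 Y44.55
G1 X141.71 Y114.26
M5
G00 X150.78 Y81.41
M3 S829
G1 X130.68 Y76.68 F1077
G1 X114.44 Y89.45
G1 X114.31 Y110.11
G1 X130.37 Y123.09
G1 X150.54 Y118.62
G1 X159.62 Y100.07
G1 X150.78 Y81.41
M5
G00 X12.85 Y120.41
M3 S829
G1 X60.81 Y120.41 F1077
G1 X60.81 Y84.83
G1 X12.85 Y84.83
G1 X12.85 Y120.41
M5
G00 X87.93 Y119.79
M3 S829
G1 X123.21 Y9.68 F1077
G1 X104.49 Y27.56
G1 X71.49 Y118.25
G1 X68.28 Y21.62
M5

Since the viewBox matches the mm dimensions, user units are millimetres directly. The only transform is the Y-flip y_m = 127.37 − y_svg.

Shape 1 is a regular polygon drawn with `<polygon>`. Its stroke #0000ff means cut at S829, F1077. After flipping Y the toolpath is (42.72,97.68) → (31.08,102.91) → (32.46,115.61) → (44.95,118.22) → (51.30,107.14) → (42.72,97.68), returning to the start.

Shape 2 is a open polyline drawn with `<path>`. Its stroke #0000ff means cut at S829, F1077. After flipping Y the toolpath is (27.34,116.42) → (30.12,95.53) → (67.85,97.93) → (163.54,112.28) → (93.09,44.55) → (141.71,114.26).

Shape 3 is a regular polygon drawn with `<polygon>`. Its stroke #0000ff means cut at S829, F1077. After flipping Y the toolpath is (150.78,81.41) → (130.68,76.68) → (114.44,89.45) → (114.31,110.11) → (130.37,123.09) → (150.54,118.62) → (159.62,100.07) → (150.78,81.41), returning to the start.

Shape 4 is a rectangle drawn with `<rect>`. Its stroke #0000ff means cut at S829, F1077. After flipping Y the toolpath is (12.85,120.41) → (60.81,120.41) → (60.81,84.83) → (12.85,84.83) → (12.85,120.41), returning to the start.

Shape 5 is a open polyline drawn with `<path>`. Its stroke #0000ff means cut at S829, F1077. After flipping Y the toolpath is (87.93,119.79) → (123.21,9.68) → (104.49,27.56) → (71.49,118.25) → (68.28,21.62).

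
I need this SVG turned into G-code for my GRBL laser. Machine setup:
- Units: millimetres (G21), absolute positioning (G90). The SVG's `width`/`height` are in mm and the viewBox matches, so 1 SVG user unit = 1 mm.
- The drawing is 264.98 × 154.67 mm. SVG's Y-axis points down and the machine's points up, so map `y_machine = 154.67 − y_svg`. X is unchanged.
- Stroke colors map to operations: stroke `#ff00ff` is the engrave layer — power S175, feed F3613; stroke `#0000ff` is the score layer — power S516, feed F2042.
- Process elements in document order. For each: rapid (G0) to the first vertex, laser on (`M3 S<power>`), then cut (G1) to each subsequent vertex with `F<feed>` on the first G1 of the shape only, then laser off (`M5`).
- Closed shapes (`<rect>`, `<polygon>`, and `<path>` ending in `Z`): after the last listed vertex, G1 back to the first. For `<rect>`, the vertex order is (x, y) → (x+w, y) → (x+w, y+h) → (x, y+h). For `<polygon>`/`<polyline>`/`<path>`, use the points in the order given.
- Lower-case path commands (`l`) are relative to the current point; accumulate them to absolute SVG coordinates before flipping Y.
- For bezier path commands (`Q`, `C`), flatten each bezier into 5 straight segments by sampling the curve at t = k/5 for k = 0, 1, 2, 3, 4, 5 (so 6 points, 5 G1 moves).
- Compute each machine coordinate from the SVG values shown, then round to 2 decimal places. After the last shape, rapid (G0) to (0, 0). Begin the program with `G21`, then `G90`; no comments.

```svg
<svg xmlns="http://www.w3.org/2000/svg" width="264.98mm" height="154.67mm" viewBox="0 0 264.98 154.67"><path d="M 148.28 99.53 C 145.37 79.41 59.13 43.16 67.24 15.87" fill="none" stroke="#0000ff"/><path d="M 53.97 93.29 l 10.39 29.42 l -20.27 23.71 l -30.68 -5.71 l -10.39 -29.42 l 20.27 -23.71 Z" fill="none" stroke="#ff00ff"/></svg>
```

viewBox `0 0 264.98 154.67` with mm width/height → 1 unit = 1 mm. Flip: y_m = 154.67 − y_svg.

**Shape 1** — `<path>` cubic bezier, stroke `#0000ff` → score (S516, F2042). Control points (SVG): P0=(148.28,99.53), P1=(145.37,79.41), P2=(59.13,43.16), P3=(67.24,15.87); sampled at t=k/5. Machine vertices: (148.28,55.14) → (137.96,68.95) → (116.16,85.42) → (91.42,103.36) → (72.27,121.55) → (67.24,138.80). Open path.

**Shape 2** — `<path>` regular polygon, stroke `#ff00ff` → engrave (S175, F3613). Machine vertices: (53.97,61.38) → (64.36,31.96) → (44.09,8.25) → (13.41,13.96) → (3.02,43.38) → (23.29,67.09) → (53.97,61.38). Closed: final G1 returns to the first vertex.

G21
G90
G0 X148.28 Y55.14
M3 S516
G1 X137.96 Y68.95 F2042
G1 X116.16 Y85.42
G1 X91.42 Y103.36
G1 X72.27 Y121.55
G1 X67.24 Y138.80
M5
G0 X53.97 Y61.38
M3 S175
G1 X64.36 Y31.96 F3613
G1 X44.09 Y8.25
G1 X13.41 Y13.96
G1 X3.02 Y43.38
G1 X23.29 Y67.09
G1 X53.97 Y61.38
M5
G0 X0.00 Y0.00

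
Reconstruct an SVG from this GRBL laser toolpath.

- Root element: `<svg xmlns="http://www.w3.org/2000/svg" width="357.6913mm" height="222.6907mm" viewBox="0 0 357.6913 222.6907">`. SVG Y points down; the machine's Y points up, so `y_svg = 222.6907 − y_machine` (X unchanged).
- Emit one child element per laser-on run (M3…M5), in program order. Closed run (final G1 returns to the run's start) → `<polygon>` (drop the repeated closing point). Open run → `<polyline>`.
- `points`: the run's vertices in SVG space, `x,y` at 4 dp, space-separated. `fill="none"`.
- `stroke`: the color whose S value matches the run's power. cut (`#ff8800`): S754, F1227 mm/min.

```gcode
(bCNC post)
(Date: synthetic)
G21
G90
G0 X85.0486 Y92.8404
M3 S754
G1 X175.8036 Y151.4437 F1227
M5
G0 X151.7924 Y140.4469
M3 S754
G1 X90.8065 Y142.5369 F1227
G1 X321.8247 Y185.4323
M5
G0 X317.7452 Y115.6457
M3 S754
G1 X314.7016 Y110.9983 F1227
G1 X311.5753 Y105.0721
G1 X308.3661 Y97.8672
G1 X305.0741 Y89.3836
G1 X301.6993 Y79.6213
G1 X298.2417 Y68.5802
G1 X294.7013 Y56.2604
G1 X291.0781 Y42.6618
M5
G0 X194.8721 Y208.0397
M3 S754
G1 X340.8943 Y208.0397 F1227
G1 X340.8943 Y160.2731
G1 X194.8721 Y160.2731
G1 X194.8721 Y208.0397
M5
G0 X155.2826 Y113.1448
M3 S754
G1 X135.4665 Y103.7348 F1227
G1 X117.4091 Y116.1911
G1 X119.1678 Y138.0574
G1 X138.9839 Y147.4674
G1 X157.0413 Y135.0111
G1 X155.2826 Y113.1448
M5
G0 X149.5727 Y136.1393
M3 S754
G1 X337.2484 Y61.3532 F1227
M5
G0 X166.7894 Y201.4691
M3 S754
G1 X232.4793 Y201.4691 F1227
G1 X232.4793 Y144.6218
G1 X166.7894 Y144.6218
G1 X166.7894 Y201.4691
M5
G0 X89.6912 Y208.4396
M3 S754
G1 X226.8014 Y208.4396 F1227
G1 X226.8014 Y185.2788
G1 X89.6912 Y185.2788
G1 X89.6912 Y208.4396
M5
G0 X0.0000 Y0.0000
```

<svg xmlns="http://www.w3.org/2000/svg" width="357.6913mm" height="222.6907mm" viewBox="0 0 357.6913 222.6907">
  <polyline points="85.0486,129.8503 175.8036,71.2470" fill="none" stroke="#ff8800"/>
  <polyline points="151.7924,82.2438 90.8065,80.1538 321.8247,37.2584" fill="none" stroke="#ff8800"/>
  <polyline points="317.7452,107.0450 314.7016,111.6924 311.5753,117.6186 308.3661,124.8235 305.0741,133.3071 301.6993,143.0694 298.2417,154.1105 294.7013,166.4303 291.0781,180.0289" fill="none" stroke="#ff8800"/>
  <polygon points="194.8721,14.6510 340.8943,14.6510 340.8943,62.4176 194.8721,62.4176" fill="none" stroke="#ff8800"/>
  <polygon points="155.2826,109.5459 135.4665,118.9559 117.4091,106.4996 119.1678,84.6333 138.9839,75.2233 157.0413,87.6796" fill="none" stroke="#ff8800"/>
  <polyline points="149.5727,86.5514 337.2484,161.3375" fill="none" stroke="#ff8800"/>
  <polygon points="166.7894,21.2216 232.4793,21.2216 232.4793,78.0689 166.7894,78.0689" fill="none" stroke="#ff8800"/>
  <polygon points="89.6912,14.2511 226.8014,14.2511 226.8014,37.4119 89.6912,37.4119" fill="none" stroke="#ff8800"/>
</svg>

Machine Y-up, SVG Y-down with viewBox height 222.6907, so y_svg = 222.6907 − y_machine; X carries over. Every run uses S754, so all elements get stroke `#ff8800` (cut).

Run 1: The run is open, so emit a `<polyline>` with points (Y-flipped): 85.0486,129.8503 175.8036,71.2470.

Run 2: The run is open, so emit a `<polyline>` with points (Y-flipped): 151.7924,82.2438 90.8065,80.1538 321.8247,37.2584.

Run 3: The run is open, so emit a `<polyline>` with points (Y-flipped): 317.7452,107.0450 314.7016,111.6924 311.5753,117.6186 308.3661,124.8235 305.0741,133.3071 301.6993,143.0694 298.2417,154.1105 294.7013,166.4303 291.0781,180.0289.

Run 4: The run returns to its start, so emit a `<polygon>` with points (Y-flipped): 194.8721,14.6510 340.8943,14.6510 340.8943,62.4176 194.8721,62.4176.

Run 5: The run returns to its start, so emit a `<polygon>` with points (Y-flipped): 155.2826,109.5459 135.4665,118.9559 117.4091,106.4996 119.1678,84.6333 138.9839,75.2233 157.0413,87.6796.

Run 6: The run is open, so emit a `<polyline>` with points (Y-flipped): 149.5727,86.5514 337.2484,161.3375.

Run 7: The run returns to its start, so emit a `<polygon>` with points (Y-flipped): 166.7894,21.2216 232.4793,21.2216 232.4793,78.0689 166.7894,78.0689.

Run 8: The run returns to its start, so emit a `<polygon>` with points (Y-flipped): 89.6912,14.2511 226.8014,14.2511 226.8014,37.4119 89.6912,37.4119.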